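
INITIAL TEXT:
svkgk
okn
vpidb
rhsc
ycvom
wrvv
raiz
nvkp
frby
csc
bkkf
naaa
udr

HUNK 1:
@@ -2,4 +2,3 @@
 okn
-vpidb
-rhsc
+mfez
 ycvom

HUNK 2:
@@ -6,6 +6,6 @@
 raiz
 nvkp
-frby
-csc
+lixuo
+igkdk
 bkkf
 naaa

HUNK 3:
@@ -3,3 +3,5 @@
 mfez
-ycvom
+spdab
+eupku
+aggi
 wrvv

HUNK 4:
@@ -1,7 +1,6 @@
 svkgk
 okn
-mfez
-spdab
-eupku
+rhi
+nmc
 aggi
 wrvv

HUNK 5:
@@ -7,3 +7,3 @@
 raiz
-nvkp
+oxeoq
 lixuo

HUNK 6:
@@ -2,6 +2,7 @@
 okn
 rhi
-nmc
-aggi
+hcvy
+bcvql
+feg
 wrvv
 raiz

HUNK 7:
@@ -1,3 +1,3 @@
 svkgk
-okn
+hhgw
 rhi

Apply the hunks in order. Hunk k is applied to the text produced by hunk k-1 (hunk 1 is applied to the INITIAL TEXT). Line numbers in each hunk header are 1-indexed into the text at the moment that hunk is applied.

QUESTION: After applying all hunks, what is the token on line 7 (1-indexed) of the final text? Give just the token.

Hunk 1: at line 2 remove [vpidb,rhsc] add [mfez] -> 12 lines: svkgk okn mfez ycvom wrvv raiz nvkp frby csc bkkf naaa udr
Hunk 2: at line 6 remove [frby,csc] add [lixuo,igkdk] -> 12 lines: svkgk okn mfez ycvom wrvv raiz nvkp lixuo igkdk bkkf naaa udr
Hunk 3: at line 3 remove [ycvom] add [spdab,eupku,aggi] -> 14 lines: svkgk okn mfez spdab eupku aggi wrvv raiz nvkp lixuo igkdk bkkf naaa udr
Hunk 4: at line 1 remove [mfez,spdab,eupku] add [rhi,nmc] -> 13 lines: svkgk okn rhi nmc aggi wrvv raiz nvkp lixuo igkdk bkkf naaa udr
Hunk 5: at line 7 remove [nvkp] add [oxeoq] -> 13 lines: svkgk okn rhi nmc aggi wrvv raiz oxeoq lixuo igkdk bkkf naaa udr
Hunk 6: at line 2 remove [nmc,aggi] add [hcvy,bcvql,feg] -> 14 lines: svkgk okn rhi hcvy bcvql feg wrvv raiz oxeoq lixuo igkdk bkkf naaa udr
Hunk 7: at line 1 remove [okn] add [hhgw] -> 14 lines: svkgk hhgw rhi hcvy bcvql feg wrvv raiz oxeoq lixuo igkdk bkkf naaa udr
Final line 7: wrvv

Answer: wrvv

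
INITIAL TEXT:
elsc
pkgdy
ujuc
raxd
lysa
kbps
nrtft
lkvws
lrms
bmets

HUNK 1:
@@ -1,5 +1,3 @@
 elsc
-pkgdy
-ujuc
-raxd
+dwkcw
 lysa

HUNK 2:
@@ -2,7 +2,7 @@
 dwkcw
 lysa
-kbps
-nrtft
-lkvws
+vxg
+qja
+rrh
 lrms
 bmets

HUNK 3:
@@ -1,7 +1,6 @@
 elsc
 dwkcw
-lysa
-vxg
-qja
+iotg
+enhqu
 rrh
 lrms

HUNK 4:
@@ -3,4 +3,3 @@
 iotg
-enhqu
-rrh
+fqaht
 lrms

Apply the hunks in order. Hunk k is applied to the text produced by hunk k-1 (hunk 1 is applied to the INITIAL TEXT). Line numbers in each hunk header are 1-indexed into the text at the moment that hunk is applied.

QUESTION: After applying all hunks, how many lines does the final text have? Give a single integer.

Answer: 6

Derivation:
Hunk 1: at line 1 remove [pkgdy,ujuc,raxd] add [dwkcw] -> 8 lines: elsc dwkcw lysa kbps nrtft lkvws lrms bmets
Hunk 2: at line 2 remove [kbps,nrtft,lkvws] add [vxg,qja,rrh] -> 8 lines: elsc dwkcw lysa vxg qja rrh lrms bmets
Hunk 3: at line 1 remove [lysa,vxg,qja] add [iotg,enhqu] -> 7 lines: elsc dwkcw iotg enhqu rrh lrms bmets
Hunk 4: at line 3 remove [enhqu,rrh] add [fqaht] -> 6 lines: elsc dwkcw iotg fqaht lrms bmets
Final line count: 6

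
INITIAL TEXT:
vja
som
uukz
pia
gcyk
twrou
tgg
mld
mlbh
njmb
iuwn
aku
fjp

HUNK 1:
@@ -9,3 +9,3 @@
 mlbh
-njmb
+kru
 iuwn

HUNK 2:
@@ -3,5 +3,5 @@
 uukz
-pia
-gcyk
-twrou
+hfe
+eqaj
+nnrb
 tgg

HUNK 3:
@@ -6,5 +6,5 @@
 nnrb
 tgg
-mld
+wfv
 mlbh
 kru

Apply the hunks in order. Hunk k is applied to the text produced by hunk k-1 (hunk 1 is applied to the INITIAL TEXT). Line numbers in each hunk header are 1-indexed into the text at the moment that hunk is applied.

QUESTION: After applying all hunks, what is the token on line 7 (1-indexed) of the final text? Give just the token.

Answer: tgg

Derivation:
Hunk 1: at line 9 remove [njmb] add [kru] -> 13 lines: vja som uukz pia gcyk twrou tgg mld mlbh kru iuwn aku fjp
Hunk 2: at line 3 remove [pia,gcyk,twrou] add [hfe,eqaj,nnrb] -> 13 lines: vja som uukz hfe eqaj nnrb tgg mld mlbh kru iuwn aku fjp
Hunk 3: at line 6 remove [mld] add [wfv] -> 13 lines: vja som uukz hfe eqaj nnrb tgg wfv mlbh kru iuwn aku fjp
Final line 7: tgg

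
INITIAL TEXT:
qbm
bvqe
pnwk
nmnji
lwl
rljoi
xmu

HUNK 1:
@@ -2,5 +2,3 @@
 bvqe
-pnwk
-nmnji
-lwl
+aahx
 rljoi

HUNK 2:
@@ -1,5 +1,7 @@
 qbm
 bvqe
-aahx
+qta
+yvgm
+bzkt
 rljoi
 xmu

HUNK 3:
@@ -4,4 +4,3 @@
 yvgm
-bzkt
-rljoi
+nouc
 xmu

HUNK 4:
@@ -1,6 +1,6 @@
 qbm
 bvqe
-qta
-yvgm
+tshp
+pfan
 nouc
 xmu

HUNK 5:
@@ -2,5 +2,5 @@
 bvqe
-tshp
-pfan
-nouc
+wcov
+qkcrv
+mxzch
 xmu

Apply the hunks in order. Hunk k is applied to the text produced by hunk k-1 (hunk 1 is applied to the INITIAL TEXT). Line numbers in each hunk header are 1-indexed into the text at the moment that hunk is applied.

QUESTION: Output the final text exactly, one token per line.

Answer: qbm
bvqe
wcov
qkcrv
mxzch
xmu

Derivation:
Hunk 1: at line 2 remove [pnwk,nmnji,lwl] add [aahx] -> 5 lines: qbm bvqe aahx rljoi xmu
Hunk 2: at line 1 remove [aahx] add [qta,yvgm,bzkt] -> 7 lines: qbm bvqe qta yvgm bzkt rljoi xmu
Hunk 3: at line 4 remove [bzkt,rljoi] add [nouc] -> 6 lines: qbm bvqe qta yvgm nouc xmu
Hunk 4: at line 1 remove [qta,yvgm] add [tshp,pfan] -> 6 lines: qbm bvqe tshp pfan nouc xmu
Hunk 5: at line 2 remove [tshp,pfan,nouc] add [wcov,qkcrv,mxzch] -> 6 lines: qbm bvqe wcov qkcrv mxzch xmu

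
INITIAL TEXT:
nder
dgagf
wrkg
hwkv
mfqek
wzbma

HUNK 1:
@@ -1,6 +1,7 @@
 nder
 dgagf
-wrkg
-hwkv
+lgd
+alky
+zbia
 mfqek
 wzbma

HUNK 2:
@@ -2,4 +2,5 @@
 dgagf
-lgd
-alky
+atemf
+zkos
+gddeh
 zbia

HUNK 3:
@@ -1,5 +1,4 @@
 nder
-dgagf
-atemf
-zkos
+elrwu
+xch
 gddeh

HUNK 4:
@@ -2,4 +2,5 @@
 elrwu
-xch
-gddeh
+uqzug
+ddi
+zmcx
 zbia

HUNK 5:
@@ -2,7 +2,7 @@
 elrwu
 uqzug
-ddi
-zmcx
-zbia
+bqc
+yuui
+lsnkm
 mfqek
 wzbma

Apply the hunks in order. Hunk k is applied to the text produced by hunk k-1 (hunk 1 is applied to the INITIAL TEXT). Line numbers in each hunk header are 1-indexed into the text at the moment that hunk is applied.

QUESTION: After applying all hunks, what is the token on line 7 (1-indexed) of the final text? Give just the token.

Hunk 1: at line 1 remove [wrkg,hwkv] add [lgd,alky,zbia] -> 7 lines: nder dgagf lgd alky zbia mfqek wzbma
Hunk 2: at line 2 remove [lgd,alky] add [atemf,zkos,gddeh] -> 8 lines: nder dgagf atemf zkos gddeh zbia mfqek wzbma
Hunk 3: at line 1 remove [dgagf,atemf,zkos] add [elrwu,xch] -> 7 lines: nder elrwu xch gddeh zbia mfqek wzbma
Hunk 4: at line 2 remove [xch,gddeh] add [uqzug,ddi,zmcx] -> 8 lines: nder elrwu uqzug ddi zmcx zbia mfqek wzbma
Hunk 5: at line 2 remove [ddi,zmcx,zbia] add [bqc,yuui,lsnkm] -> 8 lines: nder elrwu uqzug bqc yuui lsnkm mfqek wzbma
Final line 7: mfqek

Answer: mfqek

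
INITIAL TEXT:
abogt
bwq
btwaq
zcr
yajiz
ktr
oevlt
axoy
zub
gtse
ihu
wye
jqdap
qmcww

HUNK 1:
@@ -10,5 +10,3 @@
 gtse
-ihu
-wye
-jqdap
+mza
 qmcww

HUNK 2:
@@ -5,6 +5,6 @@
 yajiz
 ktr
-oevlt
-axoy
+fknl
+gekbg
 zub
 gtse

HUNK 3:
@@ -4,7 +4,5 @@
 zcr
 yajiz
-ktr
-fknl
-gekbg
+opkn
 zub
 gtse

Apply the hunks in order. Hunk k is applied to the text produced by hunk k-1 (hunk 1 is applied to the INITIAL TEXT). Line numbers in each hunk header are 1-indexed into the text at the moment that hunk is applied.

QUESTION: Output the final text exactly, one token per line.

Answer: abogt
bwq
btwaq
zcr
yajiz
opkn
zub
gtse
mza
qmcww

Derivation:
Hunk 1: at line 10 remove [ihu,wye,jqdap] add [mza] -> 12 lines: abogt bwq btwaq zcr yajiz ktr oevlt axoy zub gtse mza qmcww
Hunk 2: at line 5 remove [oevlt,axoy] add [fknl,gekbg] -> 12 lines: abogt bwq btwaq zcr yajiz ktr fknl gekbg zub gtse mza qmcww
Hunk 3: at line 4 remove [ktr,fknl,gekbg] add [opkn] -> 10 lines: abogt bwq btwaq zcr yajiz opkn zub gtse mza qmcww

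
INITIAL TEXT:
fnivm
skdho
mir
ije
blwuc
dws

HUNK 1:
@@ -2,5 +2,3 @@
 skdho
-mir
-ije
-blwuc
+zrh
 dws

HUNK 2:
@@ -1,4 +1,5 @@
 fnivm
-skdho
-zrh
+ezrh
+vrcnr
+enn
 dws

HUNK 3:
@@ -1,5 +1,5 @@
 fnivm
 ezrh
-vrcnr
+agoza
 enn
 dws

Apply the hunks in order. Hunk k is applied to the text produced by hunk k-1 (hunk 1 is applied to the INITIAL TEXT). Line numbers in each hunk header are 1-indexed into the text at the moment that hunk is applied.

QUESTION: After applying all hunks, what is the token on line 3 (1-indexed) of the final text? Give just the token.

Hunk 1: at line 2 remove [mir,ije,blwuc] add [zrh] -> 4 lines: fnivm skdho zrh dws
Hunk 2: at line 1 remove [skdho,zrh] add [ezrh,vrcnr,enn] -> 5 lines: fnivm ezrh vrcnr enn dws
Hunk 3: at line 1 remove [vrcnr] add [agoza] -> 5 lines: fnivm ezrh agoza enn dws
Final line 3: agoza

Answer: agoza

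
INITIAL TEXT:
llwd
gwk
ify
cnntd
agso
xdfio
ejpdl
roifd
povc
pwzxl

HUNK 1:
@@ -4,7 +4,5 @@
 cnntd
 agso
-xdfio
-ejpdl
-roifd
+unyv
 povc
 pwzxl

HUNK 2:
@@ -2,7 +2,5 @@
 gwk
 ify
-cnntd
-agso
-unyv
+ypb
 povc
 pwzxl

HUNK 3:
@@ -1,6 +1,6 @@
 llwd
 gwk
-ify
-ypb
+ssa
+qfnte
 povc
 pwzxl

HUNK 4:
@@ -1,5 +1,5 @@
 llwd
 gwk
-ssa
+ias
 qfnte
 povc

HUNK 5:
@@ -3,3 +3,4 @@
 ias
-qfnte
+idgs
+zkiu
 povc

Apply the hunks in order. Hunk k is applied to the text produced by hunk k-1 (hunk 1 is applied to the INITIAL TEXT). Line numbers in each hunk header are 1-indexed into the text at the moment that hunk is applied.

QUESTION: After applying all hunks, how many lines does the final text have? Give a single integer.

Hunk 1: at line 4 remove [xdfio,ejpdl,roifd] add [unyv] -> 8 lines: llwd gwk ify cnntd agso unyv povc pwzxl
Hunk 2: at line 2 remove [cnntd,agso,unyv] add [ypb] -> 6 lines: llwd gwk ify ypb povc pwzxl
Hunk 3: at line 1 remove [ify,ypb] add [ssa,qfnte] -> 6 lines: llwd gwk ssa qfnte povc pwzxl
Hunk 4: at line 1 remove [ssa] add [ias] -> 6 lines: llwd gwk ias qfnte povc pwzxl
Hunk 5: at line 3 remove [qfnte] add [idgs,zkiu] -> 7 lines: llwd gwk ias idgs zkiu povc pwzxl
Final line count: 7

Answer: 7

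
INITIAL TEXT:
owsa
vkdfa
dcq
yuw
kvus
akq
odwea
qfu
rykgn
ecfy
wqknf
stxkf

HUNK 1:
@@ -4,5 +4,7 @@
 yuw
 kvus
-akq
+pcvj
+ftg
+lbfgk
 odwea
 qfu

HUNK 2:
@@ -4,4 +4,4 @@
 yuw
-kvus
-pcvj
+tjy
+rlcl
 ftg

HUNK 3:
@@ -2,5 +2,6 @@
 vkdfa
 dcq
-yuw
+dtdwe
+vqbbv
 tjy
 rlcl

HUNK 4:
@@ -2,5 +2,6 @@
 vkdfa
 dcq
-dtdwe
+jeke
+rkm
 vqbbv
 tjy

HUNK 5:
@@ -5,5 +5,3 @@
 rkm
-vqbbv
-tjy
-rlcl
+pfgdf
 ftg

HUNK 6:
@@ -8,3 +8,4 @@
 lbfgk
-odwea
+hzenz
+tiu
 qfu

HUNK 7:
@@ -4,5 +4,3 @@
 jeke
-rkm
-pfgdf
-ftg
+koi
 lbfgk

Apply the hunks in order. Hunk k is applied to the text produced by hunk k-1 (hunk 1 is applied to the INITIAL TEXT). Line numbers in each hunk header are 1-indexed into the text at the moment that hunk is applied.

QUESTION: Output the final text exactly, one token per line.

Answer: owsa
vkdfa
dcq
jeke
koi
lbfgk
hzenz
tiu
qfu
rykgn
ecfy
wqknf
stxkf

Derivation:
Hunk 1: at line 4 remove [akq] add [pcvj,ftg,lbfgk] -> 14 lines: owsa vkdfa dcq yuw kvus pcvj ftg lbfgk odwea qfu rykgn ecfy wqknf stxkf
Hunk 2: at line 4 remove [kvus,pcvj] add [tjy,rlcl] -> 14 lines: owsa vkdfa dcq yuw tjy rlcl ftg lbfgk odwea qfu rykgn ecfy wqknf stxkf
Hunk 3: at line 2 remove [yuw] add [dtdwe,vqbbv] -> 15 lines: owsa vkdfa dcq dtdwe vqbbv tjy rlcl ftg lbfgk odwea qfu rykgn ecfy wqknf stxkf
Hunk 4: at line 2 remove [dtdwe] add [jeke,rkm] -> 16 lines: owsa vkdfa dcq jeke rkm vqbbv tjy rlcl ftg lbfgk odwea qfu rykgn ecfy wqknf stxkf
Hunk 5: at line 5 remove [vqbbv,tjy,rlcl] add [pfgdf] -> 14 lines: owsa vkdfa dcq jeke rkm pfgdf ftg lbfgk odwea qfu rykgn ecfy wqknf stxkf
Hunk 6: at line 8 remove [odwea] add [hzenz,tiu] -> 15 lines: owsa vkdfa dcq jeke rkm pfgdf ftg lbfgk hzenz tiu qfu rykgn ecfy wqknf stxkf
Hunk 7: at line 4 remove [rkm,pfgdf,ftg] add [koi] -> 13 lines: owsa vkdfa dcq jeke koi lbfgk hzenz tiu qfu rykgn ecfy wqknf stxkf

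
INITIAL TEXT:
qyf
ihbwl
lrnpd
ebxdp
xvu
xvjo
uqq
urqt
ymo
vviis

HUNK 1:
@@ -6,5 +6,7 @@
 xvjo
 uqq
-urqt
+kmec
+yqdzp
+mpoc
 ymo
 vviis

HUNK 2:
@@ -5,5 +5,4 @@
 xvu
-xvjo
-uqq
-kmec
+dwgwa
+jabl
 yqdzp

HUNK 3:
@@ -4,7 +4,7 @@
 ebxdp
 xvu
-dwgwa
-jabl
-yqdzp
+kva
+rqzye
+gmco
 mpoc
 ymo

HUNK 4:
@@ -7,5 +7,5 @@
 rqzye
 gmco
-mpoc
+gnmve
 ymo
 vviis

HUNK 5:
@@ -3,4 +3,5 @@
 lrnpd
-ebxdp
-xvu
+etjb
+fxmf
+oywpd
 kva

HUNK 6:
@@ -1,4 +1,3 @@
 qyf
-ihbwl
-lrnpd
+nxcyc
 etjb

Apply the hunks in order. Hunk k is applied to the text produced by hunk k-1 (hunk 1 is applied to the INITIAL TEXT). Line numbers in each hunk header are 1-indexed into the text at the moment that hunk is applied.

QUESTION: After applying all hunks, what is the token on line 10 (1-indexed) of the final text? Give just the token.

Answer: ymo

Derivation:
Hunk 1: at line 6 remove [urqt] add [kmec,yqdzp,mpoc] -> 12 lines: qyf ihbwl lrnpd ebxdp xvu xvjo uqq kmec yqdzp mpoc ymo vviis
Hunk 2: at line 5 remove [xvjo,uqq,kmec] add [dwgwa,jabl] -> 11 lines: qyf ihbwl lrnpd ebxdp xvu dwgwa jabl yqdzp mpoc ymo vviis
Hunk 3: at line 4 remove [dwgwa,jabl,yqdzp] add [kva,rqzye,gmco] -> 11 lines: qyf ihbwl lrnpd ebxdp xvu kva rqzye gmco mpoc ymo vviis
Hunk 4: at line 7 remove [mpoc] add [gnmve] -> 11 lines: qyf ihbwl lrnpd ebxdp xvu kva rqzye gmco gnmve ymo vviis
Hunk 5: at line 3 remove [ebxdp,xvu] add [etjb,fxmf,oywpd] -> 12 lines: qyf ihbwl lrnpd etjb fxmf oywpd kva rqzye gmco gnmve ymo vviis
Hunk 6: at line 1 remove [ihbwl,lrnpd] add [nxcyc] -> 11 lines: qyf nxcyc etjb fxmf oywpd kva rqzye gmco gnmve ymo vviis
Final line 10: ymo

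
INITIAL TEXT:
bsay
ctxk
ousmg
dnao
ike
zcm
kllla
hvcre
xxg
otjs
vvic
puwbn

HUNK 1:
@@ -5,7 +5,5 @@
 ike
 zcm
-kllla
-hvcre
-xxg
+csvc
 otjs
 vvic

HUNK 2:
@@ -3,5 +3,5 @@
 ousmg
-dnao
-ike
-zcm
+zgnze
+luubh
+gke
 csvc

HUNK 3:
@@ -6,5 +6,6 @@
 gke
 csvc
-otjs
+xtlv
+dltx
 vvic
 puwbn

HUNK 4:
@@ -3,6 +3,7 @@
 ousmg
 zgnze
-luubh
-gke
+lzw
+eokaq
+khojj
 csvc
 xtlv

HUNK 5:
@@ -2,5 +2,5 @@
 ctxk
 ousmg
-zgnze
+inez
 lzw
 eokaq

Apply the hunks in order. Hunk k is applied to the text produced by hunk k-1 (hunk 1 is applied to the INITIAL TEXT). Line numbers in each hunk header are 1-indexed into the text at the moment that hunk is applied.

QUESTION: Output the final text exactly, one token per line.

Answer: bsay
ctxk
ousmg
inez
lzw
eokaq
khojj
csvc
xtlv
dltx
vvic
puwbn

Derivation:
Hunk 1: at line 5 remove [kllla,hvcre,xxg] add [csvc] -> 10 lines: bsay ctxk ousmg dnao ike zcm csvc otjs vvic puwbn
Hunk 2: at line 3 remove [dnao,ike,zcm] add [zgnze,luubh,gke] -> 10 lines: bsay ctxk ousmg zgnze luubh gke csvc otjs vvic puwbn
Hunk 3: at line 6 remove [otjs] add [xtlv,dltx] -> 11 lines: bsay ctxk ousmg zgnze luubh gke csvc xtlv dltx vvic puwbn
Hunk 4: at line 3 remove [luubh,gke] add [lzw,eokaq,khojj] -> 12 lines: bsay ctxk ousmg zgnze lzw eokaq khojj csvc xtlv dltx vvic puwbn
Hunk 5: at line 2 remove [zgnze] add [inez] -> 12 lines: bsay ctxk ousmg inez lzw eokaq khojj csvc xtlv dltx vvic puwbn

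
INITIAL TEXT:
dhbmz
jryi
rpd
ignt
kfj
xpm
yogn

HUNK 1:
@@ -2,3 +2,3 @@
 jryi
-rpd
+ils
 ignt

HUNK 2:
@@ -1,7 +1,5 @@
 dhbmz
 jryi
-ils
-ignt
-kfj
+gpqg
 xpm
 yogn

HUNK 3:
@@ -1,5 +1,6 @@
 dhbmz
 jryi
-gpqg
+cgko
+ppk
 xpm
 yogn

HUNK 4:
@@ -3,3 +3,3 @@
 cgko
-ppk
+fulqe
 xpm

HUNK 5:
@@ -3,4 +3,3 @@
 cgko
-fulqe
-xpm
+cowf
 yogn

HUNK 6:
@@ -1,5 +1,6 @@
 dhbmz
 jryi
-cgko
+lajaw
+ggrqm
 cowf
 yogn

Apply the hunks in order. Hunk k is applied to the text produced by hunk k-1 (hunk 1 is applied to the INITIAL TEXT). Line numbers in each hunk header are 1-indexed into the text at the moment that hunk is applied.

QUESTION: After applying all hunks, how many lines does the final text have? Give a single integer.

Hunk 1: at line 2 remove [rpd] add [ils] -> 7 lines: dhbmz jryi ils ignt kfj xpm yogn
Hunk 2: at line 1 remove [ils,ignt,kfj] add [gpqg] -> 5 lines: dhbmz jryi gpqg xpm yogn
Hunk 3: at line 1 remove [gpqg] add [cgko,ppk] -> 6 lines: dhbmz jryi cgko ppk xpm yogn
Hunk 4: at line 3 remove [ppk] add [fulqe] -> 6 lines: dhbmz jryi cgko fulqe xpm yogn
Hunk 5: at line 3 remove [fulqe,xpm] add [cowf] -> 5 lines: dhbmz jryi cgko cowf yogn
Hunk 6: at line 1 remove [cgko] add [lajaw,ggrqm] -> 6 lines: dhbmz jryi lajaw ggrqm cowf yogn
Final line count: 6

Answer: 6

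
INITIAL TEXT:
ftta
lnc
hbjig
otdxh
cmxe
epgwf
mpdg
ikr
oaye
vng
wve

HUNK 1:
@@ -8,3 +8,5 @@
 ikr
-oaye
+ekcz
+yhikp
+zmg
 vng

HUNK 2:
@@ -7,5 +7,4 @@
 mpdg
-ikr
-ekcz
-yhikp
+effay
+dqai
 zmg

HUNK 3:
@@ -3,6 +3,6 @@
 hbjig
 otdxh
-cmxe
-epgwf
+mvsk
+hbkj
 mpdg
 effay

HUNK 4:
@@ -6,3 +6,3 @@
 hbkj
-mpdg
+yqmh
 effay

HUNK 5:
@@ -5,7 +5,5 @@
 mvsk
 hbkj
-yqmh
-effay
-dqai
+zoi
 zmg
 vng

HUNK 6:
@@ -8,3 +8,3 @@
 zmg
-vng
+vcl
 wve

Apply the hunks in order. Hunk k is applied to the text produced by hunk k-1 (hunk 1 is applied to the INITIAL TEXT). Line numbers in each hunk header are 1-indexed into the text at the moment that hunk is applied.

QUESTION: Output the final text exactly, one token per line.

Answer: ftta
lnc
hbjig
otdxh
mvsk
hbkj
zoi
zmg
vcl
wve

Derivation:
Hunk 1: at line 8 remove [oaye] add [ekcz,yhikp,zmg] -> 13 lines: ftta lnc hbjig otdxh cmxe epgwf mpdg ikr ekcz yhikp zmg vng wve
Hunk 2: at line 7 remove [ikr,ekcz,yhikp] add [effay,dqai] -> 12 lines: ftta lnc hbjig otdxh cmxe epgwf mpdg effay dqai zmg vng wve
Hunk 3: at line 3 remove [cmxe,epgwf] add [mvsk,hbkj] -> 12 lines: ftta lnc hbjig otdxh mvsk hbkj mpdg effay dqai zmg vng wve
Hunk 4: at line 6 remove [mpdg] add [yqmh] -> 12 lines: ftta lnc hbjig otdxh mvsk hbkj yqmh effay dqai zmg vng wve
Hunk 5: at line 5 remove [yqmh,effay,dqai] add [zoi] -> 10 lines: ftta lnc hbjig otdxh mvsk hbkj zoi zmg vng wve
Hunk 6: at line 8 remove [vng] add [vcl] -> 10 lines: ftta lnc hbjig otdxh mvsk hbkj zoi zmg vcl wve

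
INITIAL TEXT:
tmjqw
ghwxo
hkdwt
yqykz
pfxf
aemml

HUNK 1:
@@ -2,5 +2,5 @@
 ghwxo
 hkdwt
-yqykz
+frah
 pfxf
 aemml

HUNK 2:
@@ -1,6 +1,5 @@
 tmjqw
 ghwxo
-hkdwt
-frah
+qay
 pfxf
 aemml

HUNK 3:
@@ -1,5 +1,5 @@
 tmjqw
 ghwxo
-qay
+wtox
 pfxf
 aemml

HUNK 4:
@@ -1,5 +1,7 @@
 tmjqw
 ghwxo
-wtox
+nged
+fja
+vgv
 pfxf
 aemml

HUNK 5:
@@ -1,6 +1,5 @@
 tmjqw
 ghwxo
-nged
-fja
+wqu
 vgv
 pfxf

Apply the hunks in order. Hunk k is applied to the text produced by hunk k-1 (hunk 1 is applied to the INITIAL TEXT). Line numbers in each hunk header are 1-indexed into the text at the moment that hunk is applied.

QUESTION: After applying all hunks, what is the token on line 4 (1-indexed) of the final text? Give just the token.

Hunk 1: at line 2 remove [yqykz] add [frah] -> 6 lines: tmjqw ghwxo hkdwt frah pfxf aemml
Hunk 2: at line 1 remove [hkdwt,frah] add [qay] -> 5 lines: tmjqw ghwxo qay pfxf aemml
Hunk 3: at line 1 remove [qay] add [wtox] -> 5 lines: tmjqw ghwxo wtox pfxf aemml
Hunk 4: at line 1 remove [wtox] add [nged,fja,vgv] -> 7 lines: tmjqw ghwxo nged fja vgv pfxf aemml
Hunk 5: at line 1 remove [nged,fja] add [wqu] -> 6 lines: tmjqw ghwxo wqu vgv pfxf aemml
Final line 4: vgv

Answer: vgv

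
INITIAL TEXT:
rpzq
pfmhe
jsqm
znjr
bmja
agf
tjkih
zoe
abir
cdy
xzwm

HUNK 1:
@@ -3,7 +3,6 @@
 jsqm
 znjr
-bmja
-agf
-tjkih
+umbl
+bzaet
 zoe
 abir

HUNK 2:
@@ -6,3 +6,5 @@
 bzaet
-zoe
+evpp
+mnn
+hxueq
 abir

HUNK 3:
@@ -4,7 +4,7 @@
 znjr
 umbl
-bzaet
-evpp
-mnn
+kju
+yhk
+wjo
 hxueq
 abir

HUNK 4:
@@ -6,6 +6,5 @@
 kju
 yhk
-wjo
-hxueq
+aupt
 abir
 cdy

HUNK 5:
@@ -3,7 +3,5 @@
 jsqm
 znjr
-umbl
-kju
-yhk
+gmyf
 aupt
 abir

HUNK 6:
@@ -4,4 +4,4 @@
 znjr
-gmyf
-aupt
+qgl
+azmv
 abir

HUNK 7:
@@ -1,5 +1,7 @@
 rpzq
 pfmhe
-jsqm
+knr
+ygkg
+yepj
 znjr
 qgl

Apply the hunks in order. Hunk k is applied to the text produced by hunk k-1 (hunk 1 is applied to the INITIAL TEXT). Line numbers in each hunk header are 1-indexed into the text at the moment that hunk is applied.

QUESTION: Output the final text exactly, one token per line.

Answer: rpzq
pfmhe
knr
ygkg
yepj
znjr
qgl
azmv
abir
cdy
xzwm

Derivation:
Hunk 1: at line 3 remove [bmja,agf,tjkih] add [umbl,bzaet] -> 10 lines: rpzq pfmhe jsqm znjr umbl bzaet zoe abir cdy xzwm
Hunk 2: at line 6 remove [zoe] add [evpp,mnn,hxueq] -> 12 lines: rpzq pfmhe jsqm znjr umbl bzaet evpp mnn hxueq abir cdy xzwm
Hunk 3: at line 4 remove [bzaet,evpp,mnn] add [kju,yhk,wjo] -> 12 lines: rpzq pfmhe jsqm znjr umbl kju yhk wjo hxueq abir cdy xzwm
Hunk 4: at line 6 remove [wjo,hxueq] add [aupt] -> 11 lines: rpzq pfmhe jsqm znjr umbl kju yhk aupt abir cdy xzwm
Hunk 5: at line 3 remove [umbl,kju,yhk] add [gmyf] -> 9 lines: rpzq pfmhe jsqm znjr gmyf aupt abir cdy xzwm
Hunk 6: at line 4 remove [gmyf,aupt] add [qgl,azmv] -> 9 lines: rpzq pfmhe jsqm znjr qgl azmv abir cdy xzwm
Hunk 7: at line 1 remove [jsqm] add [knr,ygkg,yepj] -> 11 lines: rpzq pfmhe knr ygkg yepj znjr qgl azmv abir cdy xzwm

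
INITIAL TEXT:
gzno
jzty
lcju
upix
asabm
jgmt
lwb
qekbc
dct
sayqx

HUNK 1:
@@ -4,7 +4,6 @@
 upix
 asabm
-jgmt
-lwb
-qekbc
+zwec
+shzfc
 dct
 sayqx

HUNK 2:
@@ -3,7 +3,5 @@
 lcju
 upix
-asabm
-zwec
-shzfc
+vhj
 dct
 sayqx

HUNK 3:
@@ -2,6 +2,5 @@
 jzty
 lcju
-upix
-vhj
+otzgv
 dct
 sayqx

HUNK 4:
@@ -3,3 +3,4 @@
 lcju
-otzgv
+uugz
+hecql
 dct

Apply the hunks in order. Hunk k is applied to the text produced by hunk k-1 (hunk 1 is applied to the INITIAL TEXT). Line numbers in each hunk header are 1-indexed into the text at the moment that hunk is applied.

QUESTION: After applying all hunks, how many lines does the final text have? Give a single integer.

Hunk 1: at line 4 remove [jgmt,lwb,qekbc] add [zwec,shzfc] -> 9 lines: gzno jzty lcju upix asabm zwec shzfc dct sayqx
Hunk 2: at line 3 remove [asabm,zwec,shzfc] add [vhj] -> 7 lines: gzno jzty lcju upix vhj dct sayqx
Hunk 3: at line 2 remove [upix,vhj] add [otzgv] -> 6 lines: gzno jzty lcju otzgv dct sayqx
Hunk 4: at line 3 remove [otzgv] add [uugz,hecql] -> 7 lines: gzno jzty lcju uugz hecql dct sayqx
Final line count: 7

Answer: 7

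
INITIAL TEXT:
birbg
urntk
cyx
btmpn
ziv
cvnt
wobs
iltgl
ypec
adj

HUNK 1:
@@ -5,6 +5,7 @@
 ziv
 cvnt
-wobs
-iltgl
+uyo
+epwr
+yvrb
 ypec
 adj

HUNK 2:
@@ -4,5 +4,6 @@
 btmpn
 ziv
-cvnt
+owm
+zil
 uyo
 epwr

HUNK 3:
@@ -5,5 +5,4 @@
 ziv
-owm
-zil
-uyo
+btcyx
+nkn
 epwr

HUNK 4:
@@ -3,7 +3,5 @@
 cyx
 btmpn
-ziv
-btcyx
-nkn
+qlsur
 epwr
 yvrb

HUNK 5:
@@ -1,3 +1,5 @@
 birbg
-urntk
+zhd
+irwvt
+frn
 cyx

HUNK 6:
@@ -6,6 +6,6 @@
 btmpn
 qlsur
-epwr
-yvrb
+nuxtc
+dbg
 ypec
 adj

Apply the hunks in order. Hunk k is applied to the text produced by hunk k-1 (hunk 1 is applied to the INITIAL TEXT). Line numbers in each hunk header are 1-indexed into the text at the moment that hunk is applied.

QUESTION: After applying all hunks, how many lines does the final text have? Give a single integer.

Hunk 1: at line 5 remove [wobs,iltgl] add [uyo,epwr,yvrb] -> 11 lines: birbg urntk cyx btmpn ziv cvnt uyo epwr yvrb ypec adj
Hunk 2: at line 4 remove [cvnt] add [owm,zil] -> 12 lines: birbg urntk cyx btmpn ziv owm zil uyo epwr yvrb ypec adj
Hunk 3: at line 5 remove [owm,zil,uyo] add [btcyx,nkn] -> 11 lines: birbg urntk cyx btmpn ziv btcyx nkn epwr yvrb ypec adj
Hunk 4: at line 3 remove [ziv,btcyx,nkn] add [qlsur] -> 9 lines: birbg urntk cyx btmpn qlsur epwr yvrb ypec adj
Hunk 5: at line 1 remove [urntk] add [zhd,irwvt,frn] -> 11 lines: birbg zhd irwvt frn cyx btmpn qlsur epwr yvrb ypec adj
Hunk 6: at line 6 remove [epwr,yvrb] add [nuxtc,dbg] -> 11 lines: birbg zhd irwvt frn cyx btmpn qlsur nuxtc dbg ypec adj
Final line count: 11

Answer: 11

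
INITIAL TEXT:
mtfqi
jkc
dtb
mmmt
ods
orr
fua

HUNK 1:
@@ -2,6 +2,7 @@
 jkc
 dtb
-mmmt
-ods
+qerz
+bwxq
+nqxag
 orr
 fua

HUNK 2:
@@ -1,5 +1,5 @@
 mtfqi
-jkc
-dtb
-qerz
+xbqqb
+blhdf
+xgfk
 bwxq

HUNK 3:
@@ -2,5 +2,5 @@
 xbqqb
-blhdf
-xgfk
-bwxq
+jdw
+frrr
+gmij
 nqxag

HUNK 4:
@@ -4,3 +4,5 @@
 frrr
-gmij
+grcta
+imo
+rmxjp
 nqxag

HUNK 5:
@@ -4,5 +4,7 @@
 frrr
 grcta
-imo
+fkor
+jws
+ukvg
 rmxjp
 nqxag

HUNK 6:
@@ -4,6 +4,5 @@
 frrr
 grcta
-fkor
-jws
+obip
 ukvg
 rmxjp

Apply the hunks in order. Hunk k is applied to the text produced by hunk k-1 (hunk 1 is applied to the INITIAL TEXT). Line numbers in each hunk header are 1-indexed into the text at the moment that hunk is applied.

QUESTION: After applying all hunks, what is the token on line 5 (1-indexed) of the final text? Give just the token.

Answer: grcta

Derivation:
Hunk 1: at line 2 remove [mmmt,ods] add [qerz,bwxq,nqxag] -> 8 lines: mtfqi jkc dtb qerz bwxq nqxag orr fua
Hunk 2: at line 1 remove [jkc,dtb,qerz] add [xbqqb,blhdf,xgfk] -> 8 lines: mtfqi xbqqb blhdf xgfk bwxq nqxag orr fua
Hunk 3: at line 2 remove [blhdf,xgfk,bwxq] add [jdw,frrr,gmij] -> 8 lines: mtfqi xbqqb jdw frrr gmij nqxag orr fua
Hunk 4: at line 4 remove [gmij] add [grcta,imo,rmxjp] -> 10 lines: mtfqi xbqqb jdw frrr grcta imo rmxjp nqxag orr fua
Hunk 5: at line 4 remove [imo] add [fkor,jws,ukvg] -> 12 lines: mtfqi xbqqb jdw frrr grcta fkor jws ukvg rmxjp nqxag orr fua
Hunk 6: at line 4 remove [fkor,jws] add [obip] -> 11 lines: mtfqi xbqqb jdw frrr grcta obip ukvg rmxjp nqxag orr fua
Final line 5: grcta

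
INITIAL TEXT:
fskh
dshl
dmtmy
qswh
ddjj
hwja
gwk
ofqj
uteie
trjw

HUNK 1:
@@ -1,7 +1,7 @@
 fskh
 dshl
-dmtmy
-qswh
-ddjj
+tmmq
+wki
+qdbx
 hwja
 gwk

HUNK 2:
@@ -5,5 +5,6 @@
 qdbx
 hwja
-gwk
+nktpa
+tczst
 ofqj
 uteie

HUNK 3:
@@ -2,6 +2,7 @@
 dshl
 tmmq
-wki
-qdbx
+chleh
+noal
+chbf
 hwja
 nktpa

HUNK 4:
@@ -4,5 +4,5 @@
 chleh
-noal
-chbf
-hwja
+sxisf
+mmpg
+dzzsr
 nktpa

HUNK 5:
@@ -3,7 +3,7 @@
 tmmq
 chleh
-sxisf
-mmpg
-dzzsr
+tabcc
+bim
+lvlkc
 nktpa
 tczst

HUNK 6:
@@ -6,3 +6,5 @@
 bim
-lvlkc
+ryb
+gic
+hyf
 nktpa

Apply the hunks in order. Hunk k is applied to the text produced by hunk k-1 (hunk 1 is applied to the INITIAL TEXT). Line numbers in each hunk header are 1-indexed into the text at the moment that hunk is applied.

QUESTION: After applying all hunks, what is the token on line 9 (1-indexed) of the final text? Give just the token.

Hunk 1: at line 1 remove [dmtmy,qswh,ddjj] add [tmmq,wki,qdbx] -> 10 lines: fskh dshl tmmq wki qdbx hwja gwk ofqj uteie trjw
Hunk 2: at line 5 remove [gwk] add [nktpa,tczst] -> 11 lines: fskh dshl tmmq wki qdbx hwja nktpa tczst ofqj uteie trjw
Hunk 3: at line 2 remove [wki,qdbx] add [chleh,noal,chbf] -> 12 lines: fskh dshl tmmq chleh noal chbf hwja nktpa tczst ofqj uteie trjw
Hunk 4: at line 4 remove [noal,chbf,hwja] add [sxisf,mmpg,dzzsr] -> 12 lines: fskh dshl tmmq chleh sxisf mmpg dzzsr nktpa tczst ofqj uteie trjw
Hunk 5: at line 3 remove [sxisf,mmpg,dzzsr] add [tabcc,bim,lvlkc] -> 12 lines: fskh dshl tmmq chleh tabcc bim lvlkc nktpa tczst ofqj uteie trjw
Hunk 6: at line 6 remove [lvlkc] add [ryb,gic,hyf] -> 14 lines: fskh dshl tmmq chleh tabcc bim ryb gic hyf nktpa tczst ofqj uteie trjw
Final line 9: hyf

Answer: hyf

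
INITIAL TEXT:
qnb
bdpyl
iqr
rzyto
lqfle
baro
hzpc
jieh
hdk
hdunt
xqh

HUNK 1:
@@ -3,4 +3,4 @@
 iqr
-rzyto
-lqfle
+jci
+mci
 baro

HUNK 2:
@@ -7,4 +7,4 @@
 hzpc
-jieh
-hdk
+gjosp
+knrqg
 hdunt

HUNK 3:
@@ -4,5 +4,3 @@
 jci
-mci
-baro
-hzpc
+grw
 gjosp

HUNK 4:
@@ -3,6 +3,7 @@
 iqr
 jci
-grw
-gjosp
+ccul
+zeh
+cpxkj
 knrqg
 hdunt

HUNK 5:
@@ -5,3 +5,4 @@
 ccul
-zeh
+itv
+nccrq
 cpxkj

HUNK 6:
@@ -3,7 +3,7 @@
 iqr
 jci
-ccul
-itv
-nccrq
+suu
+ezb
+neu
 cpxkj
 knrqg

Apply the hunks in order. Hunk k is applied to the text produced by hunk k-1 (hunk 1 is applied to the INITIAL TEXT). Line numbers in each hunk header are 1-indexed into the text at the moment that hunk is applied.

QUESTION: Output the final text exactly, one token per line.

Hunk 1: at line 3 remove [rzyto,lqfle] add [jci,mci] -> 11 lines: qnb bdpyl iqr jci mci baro hzpc jieh hdk hdunt xqh
Hunk 2: at line 7 remove [jieh,hdk] add [gjosp,knrqg] -> 11 lines: qnb bdpyl iqr jci mci baro hzpc gjosp knrqg hdunt xqh
Hunk 3: at line 4 remove [mci,baro,hzpc] add [grw] -> 9 lines: qnb bdpyl iqr jci grw gjosp knrqg hdunt xqh
Hunk 4: at line 3 remove [grw,gjosp] add [ccul,zeh,cpxkj] -> 10 lines: qnb bdpyl iqr jci ccul zeh cpxkj knrqg hdunt xqh
Hunk 5: at line 5 remove [zeh] add [itv,nccrq] -> 11 lines: qnb bdpyl iqr jci ccul itv nccrq cpxkj knrqg hdunt xqh
Hunk 6: at line 3 remove [ccul,itv,nccrq] add [suu,ezb,neu] -> 11 lines: qnb bdpyl iqr jci suu ezb neu cpxkj knrqg hdunt xqh

Answer: qnb
bdpyl
iqr
jci
suu
ezb
neu
cpxkj
knrqg
hdunt
xqh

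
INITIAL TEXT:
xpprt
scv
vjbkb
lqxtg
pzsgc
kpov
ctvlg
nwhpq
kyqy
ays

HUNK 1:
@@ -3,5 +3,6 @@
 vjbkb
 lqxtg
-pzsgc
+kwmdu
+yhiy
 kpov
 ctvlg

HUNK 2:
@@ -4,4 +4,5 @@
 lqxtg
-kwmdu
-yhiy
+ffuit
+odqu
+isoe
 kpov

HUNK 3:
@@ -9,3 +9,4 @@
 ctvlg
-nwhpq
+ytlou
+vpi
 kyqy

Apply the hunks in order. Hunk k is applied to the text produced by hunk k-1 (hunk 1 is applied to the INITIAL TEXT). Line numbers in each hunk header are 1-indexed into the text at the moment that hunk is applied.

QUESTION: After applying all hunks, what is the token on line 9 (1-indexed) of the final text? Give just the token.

Hunk 1: at line 3 remove [pzsgc] add [kwmdu,yhiy] -> 11 lines: xpprt scv vjbkb lqxtg kwmdu yhiy kpov ctvlg nwhpq kyqy ays
Hunk 2: at line 4 remove [kwmdu,yhiy] add [ffuit,odqu,isoe] -> 12 lines: xpprt scv vjbkb lqxtg ffuit odqu isoe kpov ctvlg nwhpq kyqy ays
Hunk 3: at line 9 remove [nwhpq] add [ytlou,vpi] -> 13 lines: xpprt scv vjbkb lqxtg ffuit odqu isoe kpov ctvlg ytlou vpi kyqy ays
Final line 9: ctvlg

Answer: ctvlg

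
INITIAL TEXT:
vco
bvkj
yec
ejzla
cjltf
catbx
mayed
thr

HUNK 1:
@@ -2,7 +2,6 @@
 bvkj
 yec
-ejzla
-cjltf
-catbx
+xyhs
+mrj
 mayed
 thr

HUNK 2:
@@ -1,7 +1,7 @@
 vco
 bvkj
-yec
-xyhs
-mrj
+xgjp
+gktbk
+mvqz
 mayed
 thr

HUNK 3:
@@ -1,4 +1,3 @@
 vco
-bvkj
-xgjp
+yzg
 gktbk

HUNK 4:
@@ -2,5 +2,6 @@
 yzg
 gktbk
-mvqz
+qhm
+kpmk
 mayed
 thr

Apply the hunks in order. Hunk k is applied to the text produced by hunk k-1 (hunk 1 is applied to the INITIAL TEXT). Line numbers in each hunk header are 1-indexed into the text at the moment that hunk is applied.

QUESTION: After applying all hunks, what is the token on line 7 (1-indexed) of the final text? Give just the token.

Answer: thr

Derivation:
Hunk 1: at line 2 remove [ejzla,cjltf,catbx] add [xyhs,mrj] -> 7 lines: vco bvkj yec xyhs mrj mayed thr
Hunk 2: at line 1 remove [yec,xyhs,mrj] add [xgjp,gktbk,mvqz] -> 7 lines: vco bvkj xgjp gktbk mvqz mayed thr
Hunk 3: at line 1 remove [bvkj,xgjp] add [yzg] -> 6 lines: vco yzg gktbk mvqz mayed thr
Hunk 4: at line 2 remove [mvqz] add [qhm,kpmk] -> 7 lines: vco yzg gktbk qhm kpmk mayed thr
Final line 7: thr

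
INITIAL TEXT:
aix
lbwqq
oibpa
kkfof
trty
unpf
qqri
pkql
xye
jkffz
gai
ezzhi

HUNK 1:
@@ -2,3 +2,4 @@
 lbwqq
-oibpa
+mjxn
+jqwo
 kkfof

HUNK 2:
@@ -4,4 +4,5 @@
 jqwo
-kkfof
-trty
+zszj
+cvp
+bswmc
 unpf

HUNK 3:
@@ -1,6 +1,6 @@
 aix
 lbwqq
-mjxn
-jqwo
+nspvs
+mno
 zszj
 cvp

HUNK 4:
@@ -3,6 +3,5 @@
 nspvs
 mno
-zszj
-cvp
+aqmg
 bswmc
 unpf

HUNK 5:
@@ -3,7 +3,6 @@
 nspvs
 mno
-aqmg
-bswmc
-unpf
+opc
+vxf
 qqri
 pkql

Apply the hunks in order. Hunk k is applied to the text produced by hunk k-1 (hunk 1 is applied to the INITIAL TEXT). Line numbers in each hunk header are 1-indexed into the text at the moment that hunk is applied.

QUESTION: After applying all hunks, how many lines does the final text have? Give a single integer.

Hunk 1: at line 2 remove [oibpa] add [mjxn,jqwo] -> 13 lines: aix lbwqq mjxn jqwo kkfof trty unpf qqri pkql xye jkffz gai ezzhi
Hunk 2: at line 4 remove [kkfof,trty] add [zszj,cvp,bswmc] -> 14 lines: aix lbwqq mjxn jqwo zszj cvp bswmc unpf qqri pkql xye jkffz gai ezzhi
Hunk 3: at line 1 remove [mjxn,jqwo] add [nspvs,mno] -> 14 lines: aix lbwqq nspvs mno zszj cvp bswmc unpf qqri pkql xye jkffz gai ezzhi
Hunk 4: at line 3 remove [zszj,cvp] add [aqmg] -> 13 lines: aix lbwqq nspvs mno aqmg bswmc unpf qqri pkql xye jkffz gai ezzhi
Hunk 5: at line 3 remove [aqmg,bswmc,unpf] add [opc,vxf] -> 12 lines: aix lbwqq nspvs mno opc vxf qqri pkql xye jkffz gai ezzhi
Final line count: 12

Answer: 12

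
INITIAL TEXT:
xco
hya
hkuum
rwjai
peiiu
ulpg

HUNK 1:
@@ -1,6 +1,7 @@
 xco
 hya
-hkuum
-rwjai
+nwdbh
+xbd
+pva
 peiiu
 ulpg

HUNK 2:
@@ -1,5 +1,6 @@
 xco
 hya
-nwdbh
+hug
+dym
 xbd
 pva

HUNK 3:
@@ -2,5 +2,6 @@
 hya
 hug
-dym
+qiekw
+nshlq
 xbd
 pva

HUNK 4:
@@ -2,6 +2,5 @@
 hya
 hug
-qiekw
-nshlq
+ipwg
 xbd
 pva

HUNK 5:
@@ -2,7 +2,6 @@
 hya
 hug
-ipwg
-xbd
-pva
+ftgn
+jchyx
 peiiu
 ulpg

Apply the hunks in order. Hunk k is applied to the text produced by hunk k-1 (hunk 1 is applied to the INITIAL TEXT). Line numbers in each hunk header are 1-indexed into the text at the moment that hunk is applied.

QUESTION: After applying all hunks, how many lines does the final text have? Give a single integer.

Answer: 7

Derivation:
Hunk 1: at line 1 remove [hkuum,rwjai] add [nwdbh,xbd,pva] -> 7 lines: xco hya nwdbh xbd pva peiiu ulpg
Hunk 2: at line 1 remove [nwdbh] add [hug,dym] -> 8 lines: xco hya hug dym xbd pva peiiu ulpg
Hunk 3: at line 2 remove [dym] add [qiekw,nshlq] -> 9 lines: xco hya hug qiekw nshlq xbd pva peiiu ulpg
Hunk 4: at line 2 remove [qiekw,nshlq] add [ipwg] -> 8 lines: xco hya hug ipwg xbd pva peiiu ulpg
Hunk 5: at line 2 remove [ipwg,xbd,pva] add [ftgn,jchyx] -> 7 lines: xco hya hug ftgn jchyx peiiu ulpg
Final line count: 7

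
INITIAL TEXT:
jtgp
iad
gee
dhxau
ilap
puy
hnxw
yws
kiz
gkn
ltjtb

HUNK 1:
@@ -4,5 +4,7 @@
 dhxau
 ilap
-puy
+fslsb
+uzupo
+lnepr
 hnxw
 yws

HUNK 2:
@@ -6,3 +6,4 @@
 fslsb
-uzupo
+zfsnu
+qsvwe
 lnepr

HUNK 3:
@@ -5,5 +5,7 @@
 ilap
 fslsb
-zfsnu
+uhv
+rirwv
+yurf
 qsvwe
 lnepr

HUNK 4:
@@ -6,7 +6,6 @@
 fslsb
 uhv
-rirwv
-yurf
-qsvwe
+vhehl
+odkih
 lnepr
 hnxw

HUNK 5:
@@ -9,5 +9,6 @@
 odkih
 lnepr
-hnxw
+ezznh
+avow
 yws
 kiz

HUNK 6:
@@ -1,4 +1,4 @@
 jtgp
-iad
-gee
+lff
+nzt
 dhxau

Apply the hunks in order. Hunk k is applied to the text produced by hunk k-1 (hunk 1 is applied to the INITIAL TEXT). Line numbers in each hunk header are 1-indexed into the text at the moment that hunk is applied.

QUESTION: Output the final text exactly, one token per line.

Hunk 1: at line 4 remove [puy] add [fslsb,uzupo,lnepr] -> 13 lines: jtgp iad gee dhxau ilap fslsb uzupo lnepr hnxw yws kiz gkn ltjtb
Hunk 2: at line 6 remove [uzupo] add [zfsnu,qsvwe] -> 14 lines: jtgp iad gee dhxau ilap fslsb zfsnu qsvwe lnepr hnxw yws kiz gkn ltjtb
Hunk 3: at line 5 remove [zfsnu] add [uhv,rirwv,yurf] -> 16 lines: jtgp iad gee dhxau ilap fslsb uhv rirwv yurf qsvwe lnepr hnxw yws kiz gkn ltjtb
Hunk 4: at line 6 remove [rirwv,yurf,qsvwe] add [vhehl,odkih] -> 15 lines: jtgp iad gee dhxau ilap fslsb uhv vhehl odkih lnepr hnxw yws kiz gkn ltjtb
Hunk 5: at line 9 remove [hnxw] add [ezznh,avow] -> 16 lines: jtgp iad gee dhxau ilap fslsb uhv vhehl odkih lnepr ezznh avow yws kiz gkn ltjtb
Hunk 6: at line 1 remove [iad,gee] add [lff,nzt] -> 16 lines: jtgp lff nzt dhxau ilap fslsb uhv vhehl odkih lnepr ezznh avow yws kiz gkn ltjtb

Answer: jtgp
lff
nzt
dhxau
ilap
fslsb
uhv
vhehl
odkih
lnepr
ezznh
avow
yws
kiz
gkn
ltjtb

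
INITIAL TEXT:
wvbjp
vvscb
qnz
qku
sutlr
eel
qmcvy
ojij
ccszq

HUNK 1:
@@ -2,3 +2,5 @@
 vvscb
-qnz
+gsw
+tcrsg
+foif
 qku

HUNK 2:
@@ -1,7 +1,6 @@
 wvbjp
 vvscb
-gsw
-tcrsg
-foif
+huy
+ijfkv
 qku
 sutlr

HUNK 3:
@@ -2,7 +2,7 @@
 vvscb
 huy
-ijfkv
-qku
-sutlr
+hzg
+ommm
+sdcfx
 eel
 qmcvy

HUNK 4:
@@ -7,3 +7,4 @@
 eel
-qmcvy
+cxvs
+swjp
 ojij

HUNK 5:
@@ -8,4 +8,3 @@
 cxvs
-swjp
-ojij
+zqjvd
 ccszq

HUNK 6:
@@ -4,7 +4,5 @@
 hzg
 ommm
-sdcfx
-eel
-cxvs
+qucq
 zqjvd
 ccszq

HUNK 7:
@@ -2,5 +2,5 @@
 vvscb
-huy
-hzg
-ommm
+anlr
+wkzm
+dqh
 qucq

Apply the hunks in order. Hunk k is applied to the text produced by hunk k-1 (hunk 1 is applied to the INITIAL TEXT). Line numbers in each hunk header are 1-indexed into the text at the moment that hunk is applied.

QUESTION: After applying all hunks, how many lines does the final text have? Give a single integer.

Answer: 8

Derivation:
Hunk 1: at line 2 remove [qnz] add [gsw,tcrsg,foif] -> 11 lines: wvbjp vvscb gsw tcrsg foif qku sutlr eel qmcvy ojij ccszq
Hunk 2: at line 1 remove [gsw,tcrsg,foif] add [huy,ijfkv] -> 10 lines: wvbjp vvscb huy ijfkv qku sutlr eel qmcvy ojij ccszq
Hunk 3: at line 2 remove [ijfkv,qku,sutlr] add [hzg,ommm,sdcfx] -> 10 lines: wvbjp vvscb huy hzg ommm sdcfx eel qmcvy ojij ccszq
Hunk 4: at line 7 remove [qmcvy] add [cxvs,swjp] -> 11 lines: wvbjp vvscb huy hzg ommm sdcfx eel cxvs swjp ojij ccszq
Hunk 5: at line 8 remove [swjp,ojij] add [zqjvd] -> 10 lines: wvbjp vvscb huy hzg ommm sdcfx eel cxvs zqjvd ccszq
Hunk 6: at line 4 remove [sdcfx,eel,cxvs] add [qucq] -> 8 lines: wvbjp vvscb huy hzg ommm qucq zqjvd ccszq
Hunk 7: at line 2 remove [huy,hzg,ommm] add [anlr,wkzm,dqh] -> 8 lines: wvbjp vvscb anlr wkzm dqh qucq zqjvd ccszq
Final line count: 8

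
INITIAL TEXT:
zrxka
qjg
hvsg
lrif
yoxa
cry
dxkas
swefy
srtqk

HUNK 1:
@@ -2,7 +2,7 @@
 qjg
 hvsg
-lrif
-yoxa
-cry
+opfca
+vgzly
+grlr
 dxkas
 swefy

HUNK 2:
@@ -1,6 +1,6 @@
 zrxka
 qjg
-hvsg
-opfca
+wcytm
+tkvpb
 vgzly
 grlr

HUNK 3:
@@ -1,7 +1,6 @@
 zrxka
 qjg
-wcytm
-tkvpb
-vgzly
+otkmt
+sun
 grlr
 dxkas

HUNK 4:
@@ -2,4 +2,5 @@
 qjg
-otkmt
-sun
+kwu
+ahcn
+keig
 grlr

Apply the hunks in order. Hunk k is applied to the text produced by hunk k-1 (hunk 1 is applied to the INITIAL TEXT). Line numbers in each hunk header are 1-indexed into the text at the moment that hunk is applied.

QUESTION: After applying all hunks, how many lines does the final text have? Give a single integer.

Answer: 9

Derivation:
Hunk 1: at line 2 remove [lrif,yoxa,cry] add [opfca,vgzly,grlr] -> 9 lines: zrxka qjg hvsg opfca vgzly grlr dxkas swefy srtqk
Hunk 2: at line 1 remove [hvsg,opfca] add [wcytm,tkvpb] -> 9 lines: zrxka qjg wcytm tkvpb vgzly grlr dxkas swefy srtqk
Hunk 3: at line 1 remove [wcytm,tkvpb,vgzly] add [otkmt,sun] -> 8 lines: zrxka qjg otkmt sun grlr dxkas swefy srtqk
Hunk 4: at line 2 remove [otkmt,sun] add [kwu,ahcn,keig] -> 9 lines: zrxka qjg kwu ahcn keig grlr dxkas swefy srtqk
Final line count: 9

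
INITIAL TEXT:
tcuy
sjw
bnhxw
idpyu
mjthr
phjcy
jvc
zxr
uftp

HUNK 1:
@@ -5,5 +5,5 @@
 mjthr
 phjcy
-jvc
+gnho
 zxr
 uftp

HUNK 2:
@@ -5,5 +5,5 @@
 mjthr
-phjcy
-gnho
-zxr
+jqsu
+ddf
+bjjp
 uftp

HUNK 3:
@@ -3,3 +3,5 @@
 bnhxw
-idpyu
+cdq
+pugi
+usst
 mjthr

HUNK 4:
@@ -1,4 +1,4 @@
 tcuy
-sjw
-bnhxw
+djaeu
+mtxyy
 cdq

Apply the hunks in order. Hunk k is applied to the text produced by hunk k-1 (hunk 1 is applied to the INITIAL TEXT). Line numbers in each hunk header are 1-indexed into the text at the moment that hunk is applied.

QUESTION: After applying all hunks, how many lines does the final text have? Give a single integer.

Hunk 1: at line 5 remove [jvc] add [gnho] -> 9 lines: tcuy sjw bnhxw idpyu mjthr phjcy gnho zxr uftp
Hunk 2: at line 5 remove [phjcy,gnho,zxr] add [jqsu,ddf,bjjp] -> 9 lines: tcuy sjw bnhxw idpyu mjthr jqsu ddf bjjp uftp
Hunk 3: at line 3 remove [idpyu] add [cdq,pugi,usst] -> 11 lines: tcuy sjw bnhxw cdq pugi usst mjthr jqsu ddf bjjp uftp
Hunk 4: at line 1 remove [sjw,bnhxw] add [djaeu,mtxyy] -> 11 lines: tcuy djaeu mtxyy cdq pugi usst mjthr jqsu ddf bjjp uftp
Final line count: 11

Answer: 11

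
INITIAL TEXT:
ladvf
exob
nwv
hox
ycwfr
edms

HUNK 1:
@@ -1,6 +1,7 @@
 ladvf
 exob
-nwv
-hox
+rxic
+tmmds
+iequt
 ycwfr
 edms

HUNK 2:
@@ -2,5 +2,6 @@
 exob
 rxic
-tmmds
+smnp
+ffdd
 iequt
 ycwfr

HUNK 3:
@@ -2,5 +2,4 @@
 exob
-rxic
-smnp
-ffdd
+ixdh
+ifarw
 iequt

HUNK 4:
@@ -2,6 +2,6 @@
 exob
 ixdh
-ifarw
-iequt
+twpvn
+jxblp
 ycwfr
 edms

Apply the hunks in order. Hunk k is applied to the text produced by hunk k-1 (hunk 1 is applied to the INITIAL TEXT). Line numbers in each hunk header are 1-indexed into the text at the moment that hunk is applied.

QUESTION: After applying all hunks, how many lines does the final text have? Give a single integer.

Answer: 7

Derivation:
Hunk 1: at line 1 remove [nwv,hox] add [rxic,tmmds,iequt] -> 7 lines: ladvf exob rxic tmmds iequt ycwfr edms
Hunk 2: at line 2 remove [tmmds] add [smnp,ffdd] -> 8 lines: ladvf exob rxic smnp ffdd iequt ycwfr edms
Hunk 3: at line 2 remove [rxic,smnp,ffdd] add [ixdh,ifarw] -> 7 lines: ladvf exob ixdh ifarw iequt ycwfr edms
Hunk 4: at line 2 remove [ifarw,iequt] add [twpvn,jxblp] -> 7 lines: ladvf exob ixdh twpvn jxblp ycwfr edms
Final line count: 7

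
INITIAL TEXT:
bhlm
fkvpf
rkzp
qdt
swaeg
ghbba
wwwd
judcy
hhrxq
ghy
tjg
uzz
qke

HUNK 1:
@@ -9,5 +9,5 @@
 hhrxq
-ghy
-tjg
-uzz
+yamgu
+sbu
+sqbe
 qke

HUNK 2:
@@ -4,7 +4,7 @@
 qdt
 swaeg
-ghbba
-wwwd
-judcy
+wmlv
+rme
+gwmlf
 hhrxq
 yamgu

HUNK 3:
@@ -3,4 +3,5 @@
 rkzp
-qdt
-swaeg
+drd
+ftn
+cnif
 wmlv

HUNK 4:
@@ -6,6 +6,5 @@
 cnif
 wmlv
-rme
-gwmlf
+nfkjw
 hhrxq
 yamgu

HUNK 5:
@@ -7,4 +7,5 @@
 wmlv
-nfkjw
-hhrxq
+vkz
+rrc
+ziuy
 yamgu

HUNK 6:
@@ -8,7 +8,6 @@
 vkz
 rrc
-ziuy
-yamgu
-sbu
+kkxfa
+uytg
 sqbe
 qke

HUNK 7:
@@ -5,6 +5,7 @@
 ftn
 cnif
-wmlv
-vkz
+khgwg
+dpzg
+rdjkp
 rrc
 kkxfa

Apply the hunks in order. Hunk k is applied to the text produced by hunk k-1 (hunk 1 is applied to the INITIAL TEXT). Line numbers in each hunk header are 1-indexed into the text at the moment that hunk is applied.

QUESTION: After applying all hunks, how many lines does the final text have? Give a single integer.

Answer: 14

Derivation:
Hunk 1: at line 9 remove [ghy,tjg,uzz] add [yamgu,sbu,sqbe] -> 13 lines: bhlm fkvpf rkzp qdt swaeg ghbba wwwd judcy hhrxq yamgu sbu sqbe qke
Hunk 2: at line 4 remove [ghbba,wwwd,judcy] add [wmlv,rme,gwmlf] -> 13 lines: bhlm fkvpf rkzp qdt swaeg wmlv rme gwmlf hhrxq yamgu sbu sqbe qke
Hunk 3: at line 3 remove [qdt,swaeg] add [drd,ftn,cnif] -> 14 lines: bhlm fkvpf rkzp drd ftn cnif wmlv rme gwmlf hhrxq yamgu sbu sqbe qke
Hunk 4: at line 6 remove [rme,gwmlf] add [nfkjw] -> 13 lines: bhlm fkvpf rkzp drd ftn cnif wmlv nfkjw hhrxq yamgu sbu sqbe qke
Hunk 5: at line 7 remove [nfkjw,hhrxq] add [vkz,rrc,ziuy] -> 14 lines: bhlm fkvpf rkzp drd ftn cnif wmlv vkz rrc ziuy yamgu sbu sqbe qke
Hunk 6: at line 8 remove [ziuy,yamgu,sbu] add [kkxfa,uytg] -> 13 lines: bhlm fkvpf rkzp drd ftn cnif wmlv vkz rrc kkxfa uytg sqbe qke
Hunk 7: at line 5 remove [wmlv,vkz] add [khgwg,dpzg,rdjkp] -> 14 lines: bhlm fkvpf rkzp drd ftn cnif khgwg dpzg rdjkp rrc kkxfa uytg sqbe qke
Final line count: 14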